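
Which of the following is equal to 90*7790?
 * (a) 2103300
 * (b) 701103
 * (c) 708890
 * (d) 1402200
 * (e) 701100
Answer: e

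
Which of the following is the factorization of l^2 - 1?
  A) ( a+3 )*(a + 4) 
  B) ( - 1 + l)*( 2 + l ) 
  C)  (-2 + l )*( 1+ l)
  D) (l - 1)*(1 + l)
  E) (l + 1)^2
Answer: D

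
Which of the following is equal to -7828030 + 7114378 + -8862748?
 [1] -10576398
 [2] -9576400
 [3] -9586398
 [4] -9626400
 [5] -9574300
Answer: 2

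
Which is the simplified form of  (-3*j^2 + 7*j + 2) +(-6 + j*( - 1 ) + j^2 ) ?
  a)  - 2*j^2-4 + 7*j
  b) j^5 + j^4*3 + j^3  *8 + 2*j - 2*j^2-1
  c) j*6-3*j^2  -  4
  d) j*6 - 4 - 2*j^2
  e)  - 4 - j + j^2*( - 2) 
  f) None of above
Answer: d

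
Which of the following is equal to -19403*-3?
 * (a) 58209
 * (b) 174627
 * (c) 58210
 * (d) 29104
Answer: a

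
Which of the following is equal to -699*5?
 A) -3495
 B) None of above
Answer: A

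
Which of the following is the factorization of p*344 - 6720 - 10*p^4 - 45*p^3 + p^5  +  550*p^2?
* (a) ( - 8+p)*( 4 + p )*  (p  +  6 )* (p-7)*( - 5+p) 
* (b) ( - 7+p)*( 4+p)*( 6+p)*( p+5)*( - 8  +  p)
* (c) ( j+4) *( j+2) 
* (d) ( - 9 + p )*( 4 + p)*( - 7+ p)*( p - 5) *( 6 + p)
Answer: a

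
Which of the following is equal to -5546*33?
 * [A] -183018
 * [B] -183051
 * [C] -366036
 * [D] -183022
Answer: A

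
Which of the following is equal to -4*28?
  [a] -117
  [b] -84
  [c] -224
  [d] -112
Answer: d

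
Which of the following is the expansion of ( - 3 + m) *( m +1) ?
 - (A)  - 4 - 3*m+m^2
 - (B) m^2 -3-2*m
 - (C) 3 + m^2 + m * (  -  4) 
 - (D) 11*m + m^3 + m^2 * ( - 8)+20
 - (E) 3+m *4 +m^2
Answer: B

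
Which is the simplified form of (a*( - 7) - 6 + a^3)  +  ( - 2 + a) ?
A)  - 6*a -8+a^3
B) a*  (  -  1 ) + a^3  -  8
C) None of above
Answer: A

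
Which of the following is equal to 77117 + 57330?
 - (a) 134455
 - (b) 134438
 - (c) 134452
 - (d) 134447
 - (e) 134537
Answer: d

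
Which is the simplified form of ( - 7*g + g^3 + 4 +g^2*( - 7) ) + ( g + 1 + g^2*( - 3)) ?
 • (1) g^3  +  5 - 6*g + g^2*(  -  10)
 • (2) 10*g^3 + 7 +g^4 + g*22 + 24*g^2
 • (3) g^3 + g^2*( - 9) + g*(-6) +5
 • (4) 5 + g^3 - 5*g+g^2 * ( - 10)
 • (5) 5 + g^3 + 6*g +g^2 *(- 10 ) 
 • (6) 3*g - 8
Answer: 1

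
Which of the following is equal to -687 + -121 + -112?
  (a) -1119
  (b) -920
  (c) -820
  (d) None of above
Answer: b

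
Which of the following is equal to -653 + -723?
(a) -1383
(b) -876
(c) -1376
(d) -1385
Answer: c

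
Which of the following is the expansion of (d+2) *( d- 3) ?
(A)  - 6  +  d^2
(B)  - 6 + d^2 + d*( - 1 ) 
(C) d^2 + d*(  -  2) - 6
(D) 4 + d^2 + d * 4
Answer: B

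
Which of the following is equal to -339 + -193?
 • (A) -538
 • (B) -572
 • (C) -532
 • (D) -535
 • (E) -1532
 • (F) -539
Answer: C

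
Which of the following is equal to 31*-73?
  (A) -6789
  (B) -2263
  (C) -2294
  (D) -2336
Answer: B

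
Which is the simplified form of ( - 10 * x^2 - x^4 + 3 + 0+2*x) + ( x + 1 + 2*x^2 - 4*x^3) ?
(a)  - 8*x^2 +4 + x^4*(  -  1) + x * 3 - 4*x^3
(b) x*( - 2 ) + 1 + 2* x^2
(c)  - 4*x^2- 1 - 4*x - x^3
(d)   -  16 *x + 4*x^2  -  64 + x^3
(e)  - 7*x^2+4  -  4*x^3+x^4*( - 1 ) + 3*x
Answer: a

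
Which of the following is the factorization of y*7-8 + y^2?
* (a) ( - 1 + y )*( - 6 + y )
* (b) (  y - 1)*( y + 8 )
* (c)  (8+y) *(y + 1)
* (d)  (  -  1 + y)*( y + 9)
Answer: b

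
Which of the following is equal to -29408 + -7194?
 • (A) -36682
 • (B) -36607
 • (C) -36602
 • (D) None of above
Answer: C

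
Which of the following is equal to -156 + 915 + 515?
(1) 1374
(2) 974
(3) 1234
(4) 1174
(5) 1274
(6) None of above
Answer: 5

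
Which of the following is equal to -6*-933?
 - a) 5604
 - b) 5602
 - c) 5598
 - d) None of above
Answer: c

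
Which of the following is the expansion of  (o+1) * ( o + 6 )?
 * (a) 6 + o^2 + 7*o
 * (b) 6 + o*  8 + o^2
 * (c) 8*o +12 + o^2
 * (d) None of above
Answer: a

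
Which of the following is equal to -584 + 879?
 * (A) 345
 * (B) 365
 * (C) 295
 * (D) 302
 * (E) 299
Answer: C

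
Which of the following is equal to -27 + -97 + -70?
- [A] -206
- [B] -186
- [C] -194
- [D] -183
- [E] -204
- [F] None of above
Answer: C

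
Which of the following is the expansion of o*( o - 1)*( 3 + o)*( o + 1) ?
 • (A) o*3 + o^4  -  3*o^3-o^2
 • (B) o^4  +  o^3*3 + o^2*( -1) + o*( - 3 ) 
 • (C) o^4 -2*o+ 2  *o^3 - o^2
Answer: B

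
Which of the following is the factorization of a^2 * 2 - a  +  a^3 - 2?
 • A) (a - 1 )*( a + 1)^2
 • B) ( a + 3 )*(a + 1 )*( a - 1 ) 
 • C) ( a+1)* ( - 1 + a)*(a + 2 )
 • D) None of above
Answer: C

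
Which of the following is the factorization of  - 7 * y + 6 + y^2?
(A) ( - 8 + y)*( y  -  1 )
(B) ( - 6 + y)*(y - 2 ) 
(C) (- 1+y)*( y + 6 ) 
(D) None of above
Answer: D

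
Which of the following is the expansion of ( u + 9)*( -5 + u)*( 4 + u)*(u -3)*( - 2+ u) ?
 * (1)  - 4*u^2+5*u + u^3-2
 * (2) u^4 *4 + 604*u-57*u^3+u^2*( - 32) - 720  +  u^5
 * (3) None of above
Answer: 3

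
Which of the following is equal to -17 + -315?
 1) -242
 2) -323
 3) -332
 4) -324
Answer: 3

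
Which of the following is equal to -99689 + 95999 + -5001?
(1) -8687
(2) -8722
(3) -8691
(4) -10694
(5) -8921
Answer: 3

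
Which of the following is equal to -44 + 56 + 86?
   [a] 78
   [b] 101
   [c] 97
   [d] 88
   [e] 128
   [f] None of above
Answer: f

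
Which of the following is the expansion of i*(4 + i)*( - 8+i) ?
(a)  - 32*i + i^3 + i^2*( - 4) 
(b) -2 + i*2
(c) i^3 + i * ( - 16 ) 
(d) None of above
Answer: a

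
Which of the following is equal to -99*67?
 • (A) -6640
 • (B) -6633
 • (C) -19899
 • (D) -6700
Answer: B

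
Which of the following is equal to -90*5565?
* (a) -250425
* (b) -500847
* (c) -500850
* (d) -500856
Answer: c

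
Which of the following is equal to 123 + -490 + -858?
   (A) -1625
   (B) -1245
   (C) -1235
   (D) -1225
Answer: D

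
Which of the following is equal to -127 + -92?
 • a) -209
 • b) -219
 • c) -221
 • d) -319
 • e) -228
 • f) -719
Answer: b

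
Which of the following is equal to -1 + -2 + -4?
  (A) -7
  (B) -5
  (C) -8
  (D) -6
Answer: A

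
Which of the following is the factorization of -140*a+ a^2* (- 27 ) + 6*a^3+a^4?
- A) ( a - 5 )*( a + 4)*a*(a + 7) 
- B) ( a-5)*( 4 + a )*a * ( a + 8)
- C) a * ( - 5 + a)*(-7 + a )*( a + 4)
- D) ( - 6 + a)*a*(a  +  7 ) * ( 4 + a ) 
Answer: A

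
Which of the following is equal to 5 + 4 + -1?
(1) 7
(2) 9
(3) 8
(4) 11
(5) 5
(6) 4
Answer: 3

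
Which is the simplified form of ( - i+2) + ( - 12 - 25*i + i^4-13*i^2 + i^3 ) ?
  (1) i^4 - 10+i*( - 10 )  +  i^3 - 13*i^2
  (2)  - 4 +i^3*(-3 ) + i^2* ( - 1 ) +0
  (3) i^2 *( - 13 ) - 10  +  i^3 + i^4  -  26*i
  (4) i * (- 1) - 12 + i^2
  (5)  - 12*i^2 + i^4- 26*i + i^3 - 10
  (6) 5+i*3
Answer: 3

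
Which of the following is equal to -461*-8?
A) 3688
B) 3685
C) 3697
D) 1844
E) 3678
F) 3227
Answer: A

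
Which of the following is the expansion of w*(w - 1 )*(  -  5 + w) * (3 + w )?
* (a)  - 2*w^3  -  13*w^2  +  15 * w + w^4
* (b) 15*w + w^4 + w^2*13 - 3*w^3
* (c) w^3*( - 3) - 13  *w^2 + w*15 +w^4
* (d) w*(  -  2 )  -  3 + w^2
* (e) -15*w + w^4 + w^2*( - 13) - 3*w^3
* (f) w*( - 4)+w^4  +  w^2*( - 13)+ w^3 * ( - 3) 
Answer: c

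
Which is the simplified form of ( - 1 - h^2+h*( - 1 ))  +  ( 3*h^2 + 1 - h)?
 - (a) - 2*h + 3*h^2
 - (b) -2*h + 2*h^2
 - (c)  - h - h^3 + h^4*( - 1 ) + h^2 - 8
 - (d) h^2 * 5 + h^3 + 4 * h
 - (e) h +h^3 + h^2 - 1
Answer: b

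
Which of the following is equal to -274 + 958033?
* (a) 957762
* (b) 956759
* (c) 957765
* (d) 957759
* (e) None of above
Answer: d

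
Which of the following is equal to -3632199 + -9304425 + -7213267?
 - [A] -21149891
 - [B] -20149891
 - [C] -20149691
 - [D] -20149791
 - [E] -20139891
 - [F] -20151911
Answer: B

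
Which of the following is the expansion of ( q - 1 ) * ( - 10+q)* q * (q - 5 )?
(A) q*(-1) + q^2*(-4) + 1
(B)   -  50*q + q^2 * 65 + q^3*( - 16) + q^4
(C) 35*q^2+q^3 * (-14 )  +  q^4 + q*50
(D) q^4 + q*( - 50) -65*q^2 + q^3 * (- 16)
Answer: B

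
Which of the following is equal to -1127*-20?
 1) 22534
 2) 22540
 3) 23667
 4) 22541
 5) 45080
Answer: 2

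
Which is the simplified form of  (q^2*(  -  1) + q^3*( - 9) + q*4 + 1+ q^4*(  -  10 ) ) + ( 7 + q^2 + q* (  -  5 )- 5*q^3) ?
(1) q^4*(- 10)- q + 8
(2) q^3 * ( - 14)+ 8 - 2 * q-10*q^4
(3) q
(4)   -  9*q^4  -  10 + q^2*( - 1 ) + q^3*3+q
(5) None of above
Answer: 5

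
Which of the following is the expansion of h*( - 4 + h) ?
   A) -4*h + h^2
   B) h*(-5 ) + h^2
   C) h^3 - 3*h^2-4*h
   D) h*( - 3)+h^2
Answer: A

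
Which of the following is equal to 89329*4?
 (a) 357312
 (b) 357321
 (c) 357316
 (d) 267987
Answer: c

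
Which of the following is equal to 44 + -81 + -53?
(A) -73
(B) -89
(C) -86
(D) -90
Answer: D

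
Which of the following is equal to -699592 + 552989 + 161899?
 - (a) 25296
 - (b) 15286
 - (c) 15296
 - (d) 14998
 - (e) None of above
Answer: c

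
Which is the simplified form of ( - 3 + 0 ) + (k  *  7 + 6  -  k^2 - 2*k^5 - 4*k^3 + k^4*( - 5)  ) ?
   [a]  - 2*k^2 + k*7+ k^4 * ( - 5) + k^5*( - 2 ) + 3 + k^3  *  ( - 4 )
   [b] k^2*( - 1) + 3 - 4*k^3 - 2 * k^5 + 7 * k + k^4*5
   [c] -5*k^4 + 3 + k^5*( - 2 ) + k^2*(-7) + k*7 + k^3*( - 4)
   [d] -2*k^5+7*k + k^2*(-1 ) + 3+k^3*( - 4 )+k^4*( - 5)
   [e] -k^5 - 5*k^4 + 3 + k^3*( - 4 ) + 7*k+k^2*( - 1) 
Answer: d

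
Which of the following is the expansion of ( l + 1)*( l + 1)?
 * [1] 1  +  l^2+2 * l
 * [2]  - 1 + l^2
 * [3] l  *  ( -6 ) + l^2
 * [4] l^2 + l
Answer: 1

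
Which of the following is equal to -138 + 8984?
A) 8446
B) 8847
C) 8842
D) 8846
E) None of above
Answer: D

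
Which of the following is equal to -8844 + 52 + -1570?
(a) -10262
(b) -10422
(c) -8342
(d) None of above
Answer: d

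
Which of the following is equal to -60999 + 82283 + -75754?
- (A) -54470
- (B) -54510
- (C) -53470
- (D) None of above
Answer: A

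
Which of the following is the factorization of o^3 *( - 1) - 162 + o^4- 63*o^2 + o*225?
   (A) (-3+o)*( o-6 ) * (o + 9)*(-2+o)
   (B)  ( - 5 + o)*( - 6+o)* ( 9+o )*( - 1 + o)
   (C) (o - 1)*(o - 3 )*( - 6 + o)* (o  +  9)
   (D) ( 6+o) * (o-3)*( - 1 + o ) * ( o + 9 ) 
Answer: C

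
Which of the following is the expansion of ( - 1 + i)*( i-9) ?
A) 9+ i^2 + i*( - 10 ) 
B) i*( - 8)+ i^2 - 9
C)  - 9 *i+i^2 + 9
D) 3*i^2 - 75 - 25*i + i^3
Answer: A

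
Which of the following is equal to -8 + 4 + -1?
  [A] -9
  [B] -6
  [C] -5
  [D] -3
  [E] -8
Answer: C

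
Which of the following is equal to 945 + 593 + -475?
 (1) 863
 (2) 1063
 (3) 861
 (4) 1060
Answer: 2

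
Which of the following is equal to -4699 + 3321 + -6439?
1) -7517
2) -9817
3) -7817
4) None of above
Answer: 3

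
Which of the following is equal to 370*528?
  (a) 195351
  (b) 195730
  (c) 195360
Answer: c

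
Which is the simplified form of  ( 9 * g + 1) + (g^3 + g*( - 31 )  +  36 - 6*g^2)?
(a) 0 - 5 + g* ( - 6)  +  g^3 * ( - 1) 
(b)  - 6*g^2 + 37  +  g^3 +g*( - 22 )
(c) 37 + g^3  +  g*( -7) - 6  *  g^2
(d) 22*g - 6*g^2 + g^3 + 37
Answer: b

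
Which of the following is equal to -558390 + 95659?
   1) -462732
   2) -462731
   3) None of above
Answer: 2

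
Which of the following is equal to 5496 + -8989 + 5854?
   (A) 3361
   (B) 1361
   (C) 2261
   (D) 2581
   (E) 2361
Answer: E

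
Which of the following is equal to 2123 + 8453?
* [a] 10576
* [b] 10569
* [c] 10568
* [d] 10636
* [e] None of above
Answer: a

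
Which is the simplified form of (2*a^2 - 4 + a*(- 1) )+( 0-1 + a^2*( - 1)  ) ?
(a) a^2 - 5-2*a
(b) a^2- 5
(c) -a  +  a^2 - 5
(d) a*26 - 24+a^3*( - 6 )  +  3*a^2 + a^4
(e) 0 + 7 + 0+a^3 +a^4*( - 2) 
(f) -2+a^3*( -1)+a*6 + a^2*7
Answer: c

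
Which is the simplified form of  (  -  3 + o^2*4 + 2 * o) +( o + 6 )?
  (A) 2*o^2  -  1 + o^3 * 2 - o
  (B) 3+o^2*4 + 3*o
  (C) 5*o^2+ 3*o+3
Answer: B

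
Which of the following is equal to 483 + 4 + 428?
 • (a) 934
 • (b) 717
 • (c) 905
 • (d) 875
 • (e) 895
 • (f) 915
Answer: f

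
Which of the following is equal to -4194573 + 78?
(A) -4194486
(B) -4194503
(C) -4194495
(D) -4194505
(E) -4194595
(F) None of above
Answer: C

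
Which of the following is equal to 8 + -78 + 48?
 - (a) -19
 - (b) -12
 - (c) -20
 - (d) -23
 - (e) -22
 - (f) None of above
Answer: e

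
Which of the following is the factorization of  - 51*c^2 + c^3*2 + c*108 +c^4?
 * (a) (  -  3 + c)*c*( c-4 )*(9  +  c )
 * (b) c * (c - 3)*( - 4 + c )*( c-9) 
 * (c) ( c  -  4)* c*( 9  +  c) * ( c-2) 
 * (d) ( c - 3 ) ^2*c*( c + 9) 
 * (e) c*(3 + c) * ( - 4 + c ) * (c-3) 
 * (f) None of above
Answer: a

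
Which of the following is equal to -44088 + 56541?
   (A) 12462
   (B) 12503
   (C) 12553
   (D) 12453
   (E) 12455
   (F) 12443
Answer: D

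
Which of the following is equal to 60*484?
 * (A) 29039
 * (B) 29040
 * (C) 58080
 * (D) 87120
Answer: B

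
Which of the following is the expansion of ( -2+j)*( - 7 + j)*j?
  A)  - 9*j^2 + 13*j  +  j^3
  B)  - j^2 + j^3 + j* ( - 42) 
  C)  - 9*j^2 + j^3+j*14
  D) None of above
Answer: C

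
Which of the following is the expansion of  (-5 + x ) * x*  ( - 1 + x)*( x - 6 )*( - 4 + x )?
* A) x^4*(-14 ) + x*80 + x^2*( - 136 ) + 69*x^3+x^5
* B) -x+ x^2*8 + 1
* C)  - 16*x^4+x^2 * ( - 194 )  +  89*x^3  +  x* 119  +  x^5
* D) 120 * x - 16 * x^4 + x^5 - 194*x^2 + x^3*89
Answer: D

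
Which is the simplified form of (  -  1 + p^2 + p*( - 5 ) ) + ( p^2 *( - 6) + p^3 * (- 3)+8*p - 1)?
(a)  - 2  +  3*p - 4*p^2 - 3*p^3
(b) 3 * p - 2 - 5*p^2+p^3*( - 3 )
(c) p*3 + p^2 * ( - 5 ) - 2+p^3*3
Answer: b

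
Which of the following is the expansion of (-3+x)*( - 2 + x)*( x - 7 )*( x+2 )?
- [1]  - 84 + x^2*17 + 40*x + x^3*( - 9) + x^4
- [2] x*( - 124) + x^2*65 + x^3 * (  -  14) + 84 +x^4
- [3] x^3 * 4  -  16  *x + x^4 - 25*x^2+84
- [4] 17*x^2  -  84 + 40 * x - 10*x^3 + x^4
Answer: 4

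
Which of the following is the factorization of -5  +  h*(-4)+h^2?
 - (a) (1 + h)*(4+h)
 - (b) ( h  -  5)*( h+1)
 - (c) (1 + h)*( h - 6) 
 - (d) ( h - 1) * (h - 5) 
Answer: b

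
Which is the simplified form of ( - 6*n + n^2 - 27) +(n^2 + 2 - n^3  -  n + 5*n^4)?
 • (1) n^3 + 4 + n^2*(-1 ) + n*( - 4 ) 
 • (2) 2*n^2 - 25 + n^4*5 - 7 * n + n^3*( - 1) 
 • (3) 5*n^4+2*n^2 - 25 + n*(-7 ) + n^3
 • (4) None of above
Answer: 2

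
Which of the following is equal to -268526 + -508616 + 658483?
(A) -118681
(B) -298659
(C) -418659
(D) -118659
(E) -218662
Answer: D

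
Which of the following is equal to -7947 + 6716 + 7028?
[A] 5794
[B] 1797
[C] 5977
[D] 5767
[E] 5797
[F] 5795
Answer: E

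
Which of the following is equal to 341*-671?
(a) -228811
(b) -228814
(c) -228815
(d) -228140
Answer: a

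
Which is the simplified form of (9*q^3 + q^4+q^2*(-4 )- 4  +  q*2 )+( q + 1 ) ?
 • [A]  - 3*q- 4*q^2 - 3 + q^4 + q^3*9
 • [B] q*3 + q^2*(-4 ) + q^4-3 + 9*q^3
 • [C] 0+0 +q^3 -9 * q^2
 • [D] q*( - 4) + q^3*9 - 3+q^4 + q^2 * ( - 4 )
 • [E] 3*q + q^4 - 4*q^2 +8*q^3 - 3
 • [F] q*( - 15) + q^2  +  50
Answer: B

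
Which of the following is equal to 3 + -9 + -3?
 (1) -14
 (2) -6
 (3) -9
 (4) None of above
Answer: 3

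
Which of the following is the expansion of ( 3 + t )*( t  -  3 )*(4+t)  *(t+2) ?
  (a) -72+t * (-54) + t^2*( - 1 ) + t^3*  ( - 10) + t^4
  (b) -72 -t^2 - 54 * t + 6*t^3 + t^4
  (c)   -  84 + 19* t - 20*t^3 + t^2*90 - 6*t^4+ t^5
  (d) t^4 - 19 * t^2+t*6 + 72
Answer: b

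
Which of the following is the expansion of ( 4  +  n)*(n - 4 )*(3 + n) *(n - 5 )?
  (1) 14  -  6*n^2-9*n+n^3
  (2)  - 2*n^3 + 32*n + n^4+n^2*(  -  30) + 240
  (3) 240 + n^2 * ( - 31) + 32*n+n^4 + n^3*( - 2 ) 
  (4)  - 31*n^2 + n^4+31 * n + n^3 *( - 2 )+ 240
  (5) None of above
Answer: 3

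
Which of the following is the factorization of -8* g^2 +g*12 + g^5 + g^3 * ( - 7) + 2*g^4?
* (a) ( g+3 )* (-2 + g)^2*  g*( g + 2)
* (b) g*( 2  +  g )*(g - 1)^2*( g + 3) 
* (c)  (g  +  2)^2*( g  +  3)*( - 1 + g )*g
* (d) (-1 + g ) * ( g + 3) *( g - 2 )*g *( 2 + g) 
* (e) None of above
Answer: d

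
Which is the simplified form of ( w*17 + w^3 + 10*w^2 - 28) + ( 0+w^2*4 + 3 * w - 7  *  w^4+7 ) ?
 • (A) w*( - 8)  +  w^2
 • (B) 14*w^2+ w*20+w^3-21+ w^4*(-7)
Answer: B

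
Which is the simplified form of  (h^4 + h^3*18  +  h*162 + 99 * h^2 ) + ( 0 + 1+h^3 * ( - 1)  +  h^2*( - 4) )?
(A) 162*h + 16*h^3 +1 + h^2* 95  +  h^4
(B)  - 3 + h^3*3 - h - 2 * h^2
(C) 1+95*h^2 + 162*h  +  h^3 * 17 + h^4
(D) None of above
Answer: C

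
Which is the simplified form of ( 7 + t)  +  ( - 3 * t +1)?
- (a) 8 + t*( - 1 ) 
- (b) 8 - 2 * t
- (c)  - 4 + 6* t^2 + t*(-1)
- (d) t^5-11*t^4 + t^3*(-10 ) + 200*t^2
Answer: b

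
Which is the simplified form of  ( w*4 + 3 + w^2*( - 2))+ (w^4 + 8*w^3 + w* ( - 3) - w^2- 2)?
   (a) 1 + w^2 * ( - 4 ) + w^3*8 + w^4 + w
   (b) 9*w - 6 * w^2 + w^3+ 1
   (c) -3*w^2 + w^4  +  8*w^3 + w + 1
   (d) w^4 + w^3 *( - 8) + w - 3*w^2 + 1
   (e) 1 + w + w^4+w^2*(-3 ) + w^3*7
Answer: c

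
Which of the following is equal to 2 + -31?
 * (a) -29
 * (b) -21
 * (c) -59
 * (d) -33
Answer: a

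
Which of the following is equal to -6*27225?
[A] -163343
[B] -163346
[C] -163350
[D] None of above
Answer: C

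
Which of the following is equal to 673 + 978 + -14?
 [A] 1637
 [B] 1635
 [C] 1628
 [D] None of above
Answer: A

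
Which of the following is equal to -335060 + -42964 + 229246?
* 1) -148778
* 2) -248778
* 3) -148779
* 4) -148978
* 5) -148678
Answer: 1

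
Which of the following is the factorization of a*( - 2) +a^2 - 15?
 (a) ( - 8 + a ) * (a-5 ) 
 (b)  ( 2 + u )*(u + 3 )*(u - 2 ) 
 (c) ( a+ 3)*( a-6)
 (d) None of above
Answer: d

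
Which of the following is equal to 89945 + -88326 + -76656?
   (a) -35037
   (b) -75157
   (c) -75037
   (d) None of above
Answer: c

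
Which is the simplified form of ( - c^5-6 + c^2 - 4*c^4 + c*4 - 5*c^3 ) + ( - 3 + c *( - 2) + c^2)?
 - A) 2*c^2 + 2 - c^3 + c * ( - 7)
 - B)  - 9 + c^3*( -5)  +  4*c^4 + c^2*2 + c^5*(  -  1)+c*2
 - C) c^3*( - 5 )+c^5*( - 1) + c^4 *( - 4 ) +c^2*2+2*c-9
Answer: C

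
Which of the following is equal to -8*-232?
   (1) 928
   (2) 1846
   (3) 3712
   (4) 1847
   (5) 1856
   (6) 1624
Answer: 5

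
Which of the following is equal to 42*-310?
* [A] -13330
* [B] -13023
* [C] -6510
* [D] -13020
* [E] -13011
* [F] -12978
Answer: D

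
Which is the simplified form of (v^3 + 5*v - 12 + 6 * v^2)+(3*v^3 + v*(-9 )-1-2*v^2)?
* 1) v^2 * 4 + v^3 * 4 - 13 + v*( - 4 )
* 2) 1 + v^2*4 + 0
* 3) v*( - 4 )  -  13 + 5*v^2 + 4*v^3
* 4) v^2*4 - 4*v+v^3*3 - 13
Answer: 1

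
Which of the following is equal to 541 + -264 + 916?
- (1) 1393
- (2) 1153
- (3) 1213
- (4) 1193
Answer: 4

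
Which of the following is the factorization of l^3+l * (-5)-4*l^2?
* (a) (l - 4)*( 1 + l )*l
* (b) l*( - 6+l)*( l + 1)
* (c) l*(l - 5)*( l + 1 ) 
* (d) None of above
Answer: c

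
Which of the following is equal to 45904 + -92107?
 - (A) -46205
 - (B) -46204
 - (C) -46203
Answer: C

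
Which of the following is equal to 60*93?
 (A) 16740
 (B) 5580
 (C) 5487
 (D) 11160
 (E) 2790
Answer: B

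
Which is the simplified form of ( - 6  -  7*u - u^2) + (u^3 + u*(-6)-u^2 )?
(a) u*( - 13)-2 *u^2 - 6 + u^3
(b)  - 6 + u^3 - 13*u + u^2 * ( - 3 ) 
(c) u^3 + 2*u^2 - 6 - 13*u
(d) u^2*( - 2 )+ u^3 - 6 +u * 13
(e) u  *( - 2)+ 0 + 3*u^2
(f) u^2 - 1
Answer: a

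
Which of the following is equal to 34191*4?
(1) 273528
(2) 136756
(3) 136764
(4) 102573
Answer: 3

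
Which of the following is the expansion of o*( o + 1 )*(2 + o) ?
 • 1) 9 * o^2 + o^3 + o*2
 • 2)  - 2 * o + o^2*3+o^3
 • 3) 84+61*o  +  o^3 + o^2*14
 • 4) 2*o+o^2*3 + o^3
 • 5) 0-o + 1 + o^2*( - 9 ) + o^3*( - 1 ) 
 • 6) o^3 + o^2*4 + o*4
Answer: 4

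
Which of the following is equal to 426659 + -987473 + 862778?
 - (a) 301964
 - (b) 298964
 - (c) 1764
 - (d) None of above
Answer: a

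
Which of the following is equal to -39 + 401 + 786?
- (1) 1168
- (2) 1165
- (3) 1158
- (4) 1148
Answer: 4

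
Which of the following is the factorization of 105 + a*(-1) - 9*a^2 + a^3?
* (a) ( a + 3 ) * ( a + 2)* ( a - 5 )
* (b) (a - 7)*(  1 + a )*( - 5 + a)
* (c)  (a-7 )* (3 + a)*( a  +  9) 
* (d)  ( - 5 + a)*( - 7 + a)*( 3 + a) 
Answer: d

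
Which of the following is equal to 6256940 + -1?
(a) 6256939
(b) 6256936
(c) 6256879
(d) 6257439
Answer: a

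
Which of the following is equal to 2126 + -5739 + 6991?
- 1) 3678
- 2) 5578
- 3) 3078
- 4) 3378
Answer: 4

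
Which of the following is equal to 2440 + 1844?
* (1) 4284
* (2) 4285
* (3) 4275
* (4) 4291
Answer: 1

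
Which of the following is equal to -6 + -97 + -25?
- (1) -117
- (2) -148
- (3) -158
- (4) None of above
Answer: 4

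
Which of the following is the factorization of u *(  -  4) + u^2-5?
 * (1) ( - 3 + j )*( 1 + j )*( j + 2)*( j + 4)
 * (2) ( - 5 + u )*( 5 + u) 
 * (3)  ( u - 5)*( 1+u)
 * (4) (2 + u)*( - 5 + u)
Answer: 3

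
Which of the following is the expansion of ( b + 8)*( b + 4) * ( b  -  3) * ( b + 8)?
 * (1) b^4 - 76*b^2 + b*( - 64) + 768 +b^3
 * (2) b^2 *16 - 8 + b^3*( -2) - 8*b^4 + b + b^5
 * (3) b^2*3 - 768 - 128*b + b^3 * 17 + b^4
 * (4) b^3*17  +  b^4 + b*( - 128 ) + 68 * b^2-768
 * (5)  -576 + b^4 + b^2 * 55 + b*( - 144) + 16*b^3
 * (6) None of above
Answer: 4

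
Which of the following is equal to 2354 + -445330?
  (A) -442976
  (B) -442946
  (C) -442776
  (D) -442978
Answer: A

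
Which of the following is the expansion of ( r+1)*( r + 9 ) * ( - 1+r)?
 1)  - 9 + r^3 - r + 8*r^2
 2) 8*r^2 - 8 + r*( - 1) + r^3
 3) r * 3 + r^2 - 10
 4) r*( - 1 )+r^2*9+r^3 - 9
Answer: 4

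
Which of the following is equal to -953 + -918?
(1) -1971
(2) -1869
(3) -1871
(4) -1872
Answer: 3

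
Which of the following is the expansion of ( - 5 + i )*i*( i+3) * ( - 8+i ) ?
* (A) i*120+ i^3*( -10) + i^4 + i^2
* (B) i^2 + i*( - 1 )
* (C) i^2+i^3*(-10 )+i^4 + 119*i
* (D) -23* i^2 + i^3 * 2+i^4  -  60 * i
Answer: A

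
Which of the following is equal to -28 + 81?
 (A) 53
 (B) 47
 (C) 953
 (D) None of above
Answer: A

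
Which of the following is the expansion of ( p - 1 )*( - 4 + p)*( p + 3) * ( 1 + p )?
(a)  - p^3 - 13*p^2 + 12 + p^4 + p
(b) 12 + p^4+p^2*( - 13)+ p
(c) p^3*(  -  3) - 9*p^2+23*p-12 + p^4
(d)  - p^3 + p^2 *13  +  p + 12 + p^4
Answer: a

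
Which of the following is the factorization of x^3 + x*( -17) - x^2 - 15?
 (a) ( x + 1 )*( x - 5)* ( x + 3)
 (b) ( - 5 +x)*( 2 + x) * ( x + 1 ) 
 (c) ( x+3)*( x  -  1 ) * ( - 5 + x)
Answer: a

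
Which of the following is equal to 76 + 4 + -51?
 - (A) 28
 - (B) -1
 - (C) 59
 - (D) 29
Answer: D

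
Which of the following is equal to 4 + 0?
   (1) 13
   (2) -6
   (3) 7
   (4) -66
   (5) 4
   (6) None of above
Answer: 5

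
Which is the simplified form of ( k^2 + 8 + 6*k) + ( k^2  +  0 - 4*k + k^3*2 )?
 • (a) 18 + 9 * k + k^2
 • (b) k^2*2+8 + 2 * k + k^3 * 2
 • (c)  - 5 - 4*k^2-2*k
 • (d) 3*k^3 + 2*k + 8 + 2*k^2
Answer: b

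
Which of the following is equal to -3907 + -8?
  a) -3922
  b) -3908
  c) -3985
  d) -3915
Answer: d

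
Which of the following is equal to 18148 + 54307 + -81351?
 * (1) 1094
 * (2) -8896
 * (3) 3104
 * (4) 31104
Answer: 2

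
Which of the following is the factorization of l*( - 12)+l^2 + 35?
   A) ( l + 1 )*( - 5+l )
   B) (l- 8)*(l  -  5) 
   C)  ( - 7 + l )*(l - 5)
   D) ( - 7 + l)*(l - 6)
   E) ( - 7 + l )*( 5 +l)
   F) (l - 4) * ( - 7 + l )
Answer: C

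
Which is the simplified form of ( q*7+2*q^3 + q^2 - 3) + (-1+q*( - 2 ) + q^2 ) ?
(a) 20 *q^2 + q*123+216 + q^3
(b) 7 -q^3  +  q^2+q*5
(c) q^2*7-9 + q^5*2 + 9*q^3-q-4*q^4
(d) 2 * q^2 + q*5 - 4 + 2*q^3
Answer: d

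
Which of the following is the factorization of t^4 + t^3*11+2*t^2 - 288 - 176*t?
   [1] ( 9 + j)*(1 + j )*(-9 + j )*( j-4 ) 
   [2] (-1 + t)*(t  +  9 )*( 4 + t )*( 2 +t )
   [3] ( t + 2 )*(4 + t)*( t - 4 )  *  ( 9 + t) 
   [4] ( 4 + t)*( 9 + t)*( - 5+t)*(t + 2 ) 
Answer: 3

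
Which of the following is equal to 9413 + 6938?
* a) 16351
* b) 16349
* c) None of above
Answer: a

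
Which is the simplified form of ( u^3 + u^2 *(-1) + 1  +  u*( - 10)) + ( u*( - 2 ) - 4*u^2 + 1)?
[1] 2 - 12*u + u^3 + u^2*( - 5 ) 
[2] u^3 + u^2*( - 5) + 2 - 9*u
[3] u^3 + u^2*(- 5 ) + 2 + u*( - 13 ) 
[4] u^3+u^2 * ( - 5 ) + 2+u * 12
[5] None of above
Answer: 1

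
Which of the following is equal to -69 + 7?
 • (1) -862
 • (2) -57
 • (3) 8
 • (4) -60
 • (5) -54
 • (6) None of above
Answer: 6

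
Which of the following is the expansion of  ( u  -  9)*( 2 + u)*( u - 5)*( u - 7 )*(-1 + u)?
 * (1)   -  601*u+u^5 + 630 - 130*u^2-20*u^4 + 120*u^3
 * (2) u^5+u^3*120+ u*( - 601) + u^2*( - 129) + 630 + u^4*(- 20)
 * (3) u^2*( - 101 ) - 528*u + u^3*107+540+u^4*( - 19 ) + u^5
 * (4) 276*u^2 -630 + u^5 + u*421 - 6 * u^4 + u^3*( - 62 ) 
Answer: 1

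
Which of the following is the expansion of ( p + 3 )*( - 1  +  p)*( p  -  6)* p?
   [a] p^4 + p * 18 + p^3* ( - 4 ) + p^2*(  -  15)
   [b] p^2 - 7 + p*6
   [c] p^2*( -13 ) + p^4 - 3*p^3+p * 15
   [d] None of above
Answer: a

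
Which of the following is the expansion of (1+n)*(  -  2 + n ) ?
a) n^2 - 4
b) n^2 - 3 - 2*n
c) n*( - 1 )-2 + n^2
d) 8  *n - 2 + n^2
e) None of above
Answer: c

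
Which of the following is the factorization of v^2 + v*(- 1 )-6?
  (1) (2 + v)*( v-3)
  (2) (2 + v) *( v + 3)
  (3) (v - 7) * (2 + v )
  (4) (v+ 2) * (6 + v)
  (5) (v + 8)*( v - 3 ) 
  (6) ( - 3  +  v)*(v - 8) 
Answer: 1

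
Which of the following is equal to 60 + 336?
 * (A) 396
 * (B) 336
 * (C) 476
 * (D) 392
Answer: A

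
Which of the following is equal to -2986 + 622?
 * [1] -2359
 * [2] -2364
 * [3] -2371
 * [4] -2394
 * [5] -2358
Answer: 2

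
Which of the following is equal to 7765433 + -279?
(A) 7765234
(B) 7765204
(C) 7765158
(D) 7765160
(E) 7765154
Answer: E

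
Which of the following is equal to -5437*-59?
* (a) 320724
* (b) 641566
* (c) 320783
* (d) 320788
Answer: c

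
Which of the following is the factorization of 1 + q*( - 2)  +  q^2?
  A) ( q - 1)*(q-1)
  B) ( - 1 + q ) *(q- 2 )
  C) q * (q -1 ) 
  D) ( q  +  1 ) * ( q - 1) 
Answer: A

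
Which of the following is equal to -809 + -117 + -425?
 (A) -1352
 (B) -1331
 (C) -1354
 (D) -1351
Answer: D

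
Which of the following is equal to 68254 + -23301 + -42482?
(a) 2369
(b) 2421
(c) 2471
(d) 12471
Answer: c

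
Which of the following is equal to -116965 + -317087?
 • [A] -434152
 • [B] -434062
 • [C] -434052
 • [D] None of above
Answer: C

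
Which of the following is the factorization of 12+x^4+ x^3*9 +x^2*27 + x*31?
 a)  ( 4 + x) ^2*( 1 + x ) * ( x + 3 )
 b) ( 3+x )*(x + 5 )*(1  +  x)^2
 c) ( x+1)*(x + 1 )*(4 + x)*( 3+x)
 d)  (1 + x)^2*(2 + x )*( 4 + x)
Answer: c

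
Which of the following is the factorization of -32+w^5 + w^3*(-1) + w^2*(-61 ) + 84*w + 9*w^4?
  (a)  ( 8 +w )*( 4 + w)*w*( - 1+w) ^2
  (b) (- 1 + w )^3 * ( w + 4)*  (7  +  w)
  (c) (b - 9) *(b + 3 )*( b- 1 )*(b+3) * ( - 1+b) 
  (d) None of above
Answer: d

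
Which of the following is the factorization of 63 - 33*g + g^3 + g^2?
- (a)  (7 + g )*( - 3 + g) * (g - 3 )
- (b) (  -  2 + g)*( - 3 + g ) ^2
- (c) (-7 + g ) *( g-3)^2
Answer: a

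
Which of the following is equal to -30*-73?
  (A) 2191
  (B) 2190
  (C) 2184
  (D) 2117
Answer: B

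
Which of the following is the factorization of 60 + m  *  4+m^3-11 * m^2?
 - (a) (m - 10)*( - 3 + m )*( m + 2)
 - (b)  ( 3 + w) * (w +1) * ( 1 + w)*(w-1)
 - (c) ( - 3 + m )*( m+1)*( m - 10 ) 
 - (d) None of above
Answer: a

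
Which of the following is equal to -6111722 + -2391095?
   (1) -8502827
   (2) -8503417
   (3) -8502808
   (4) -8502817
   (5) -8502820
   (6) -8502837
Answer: 4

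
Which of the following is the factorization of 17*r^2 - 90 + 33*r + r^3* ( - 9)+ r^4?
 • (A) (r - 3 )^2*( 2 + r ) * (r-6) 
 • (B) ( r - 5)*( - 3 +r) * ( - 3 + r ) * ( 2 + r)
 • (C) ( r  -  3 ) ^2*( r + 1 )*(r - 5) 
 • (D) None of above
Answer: B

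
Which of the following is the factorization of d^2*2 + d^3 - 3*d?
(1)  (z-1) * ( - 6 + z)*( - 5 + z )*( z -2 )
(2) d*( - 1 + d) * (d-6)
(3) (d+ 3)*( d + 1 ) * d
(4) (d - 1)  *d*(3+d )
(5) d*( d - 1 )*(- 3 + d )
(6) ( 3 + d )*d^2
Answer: 4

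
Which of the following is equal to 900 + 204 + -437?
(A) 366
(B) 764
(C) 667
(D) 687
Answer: C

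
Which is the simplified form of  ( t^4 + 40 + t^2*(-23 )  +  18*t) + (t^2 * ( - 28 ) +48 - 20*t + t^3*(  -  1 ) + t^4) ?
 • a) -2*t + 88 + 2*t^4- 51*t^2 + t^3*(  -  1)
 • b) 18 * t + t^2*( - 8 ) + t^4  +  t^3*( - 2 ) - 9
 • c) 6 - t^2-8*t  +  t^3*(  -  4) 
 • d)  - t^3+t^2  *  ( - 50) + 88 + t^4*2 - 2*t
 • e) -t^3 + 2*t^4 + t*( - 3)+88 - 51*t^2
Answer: a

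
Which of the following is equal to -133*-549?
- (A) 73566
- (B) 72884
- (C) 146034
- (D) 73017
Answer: D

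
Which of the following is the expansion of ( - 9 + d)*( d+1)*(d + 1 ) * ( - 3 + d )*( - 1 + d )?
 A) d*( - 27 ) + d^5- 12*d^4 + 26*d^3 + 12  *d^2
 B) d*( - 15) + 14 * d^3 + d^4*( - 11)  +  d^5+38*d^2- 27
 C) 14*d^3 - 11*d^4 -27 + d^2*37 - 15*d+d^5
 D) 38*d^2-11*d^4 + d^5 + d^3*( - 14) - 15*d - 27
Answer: B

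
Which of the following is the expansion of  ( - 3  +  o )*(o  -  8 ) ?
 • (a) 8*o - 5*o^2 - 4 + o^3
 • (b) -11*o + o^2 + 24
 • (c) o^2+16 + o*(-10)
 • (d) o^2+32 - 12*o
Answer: b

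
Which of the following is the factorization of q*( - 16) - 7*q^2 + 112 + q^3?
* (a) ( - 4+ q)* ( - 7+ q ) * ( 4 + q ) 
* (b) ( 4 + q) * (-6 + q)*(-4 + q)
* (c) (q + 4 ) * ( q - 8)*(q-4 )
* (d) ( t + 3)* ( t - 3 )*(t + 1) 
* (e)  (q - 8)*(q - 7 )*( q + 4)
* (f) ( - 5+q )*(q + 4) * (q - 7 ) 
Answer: a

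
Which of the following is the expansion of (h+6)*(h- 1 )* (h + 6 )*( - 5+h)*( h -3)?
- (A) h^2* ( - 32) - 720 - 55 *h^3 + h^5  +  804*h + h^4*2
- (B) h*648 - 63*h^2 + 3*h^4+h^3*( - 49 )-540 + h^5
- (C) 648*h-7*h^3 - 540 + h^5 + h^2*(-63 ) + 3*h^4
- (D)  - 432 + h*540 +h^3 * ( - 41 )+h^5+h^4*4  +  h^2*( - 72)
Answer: B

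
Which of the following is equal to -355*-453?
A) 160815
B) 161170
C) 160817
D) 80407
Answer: A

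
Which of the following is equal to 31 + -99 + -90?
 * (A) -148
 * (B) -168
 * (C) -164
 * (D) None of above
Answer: D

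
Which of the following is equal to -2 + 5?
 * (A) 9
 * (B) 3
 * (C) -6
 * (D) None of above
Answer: B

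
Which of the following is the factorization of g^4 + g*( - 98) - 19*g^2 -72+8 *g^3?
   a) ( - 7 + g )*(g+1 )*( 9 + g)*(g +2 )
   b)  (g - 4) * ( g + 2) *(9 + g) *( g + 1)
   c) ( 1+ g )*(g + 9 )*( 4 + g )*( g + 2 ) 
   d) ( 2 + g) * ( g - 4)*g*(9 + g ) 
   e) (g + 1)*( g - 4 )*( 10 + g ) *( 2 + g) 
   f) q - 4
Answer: b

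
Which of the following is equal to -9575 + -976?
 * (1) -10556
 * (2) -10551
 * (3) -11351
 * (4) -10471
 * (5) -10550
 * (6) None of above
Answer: 2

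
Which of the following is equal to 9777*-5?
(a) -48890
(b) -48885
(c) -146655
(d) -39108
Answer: b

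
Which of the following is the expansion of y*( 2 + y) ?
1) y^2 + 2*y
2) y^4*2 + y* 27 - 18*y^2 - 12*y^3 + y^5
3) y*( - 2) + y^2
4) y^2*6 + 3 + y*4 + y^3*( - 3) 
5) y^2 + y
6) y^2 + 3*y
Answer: 1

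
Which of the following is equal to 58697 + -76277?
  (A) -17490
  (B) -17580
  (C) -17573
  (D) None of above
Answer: B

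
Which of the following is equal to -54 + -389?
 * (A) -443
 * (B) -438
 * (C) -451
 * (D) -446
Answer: A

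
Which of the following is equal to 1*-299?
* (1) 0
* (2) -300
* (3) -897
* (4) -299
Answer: 4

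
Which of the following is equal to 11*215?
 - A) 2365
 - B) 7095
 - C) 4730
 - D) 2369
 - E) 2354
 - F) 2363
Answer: A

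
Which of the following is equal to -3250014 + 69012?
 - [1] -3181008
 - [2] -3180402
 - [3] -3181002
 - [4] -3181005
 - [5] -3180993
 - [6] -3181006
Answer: 3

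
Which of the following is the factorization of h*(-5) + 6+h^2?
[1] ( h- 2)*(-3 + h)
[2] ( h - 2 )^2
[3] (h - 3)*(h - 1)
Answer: 1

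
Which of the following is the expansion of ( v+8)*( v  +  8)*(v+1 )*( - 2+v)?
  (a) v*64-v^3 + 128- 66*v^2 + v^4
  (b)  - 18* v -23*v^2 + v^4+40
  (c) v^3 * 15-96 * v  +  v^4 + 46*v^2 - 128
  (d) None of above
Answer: c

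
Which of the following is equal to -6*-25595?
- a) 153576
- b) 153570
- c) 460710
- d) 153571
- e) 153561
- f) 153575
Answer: b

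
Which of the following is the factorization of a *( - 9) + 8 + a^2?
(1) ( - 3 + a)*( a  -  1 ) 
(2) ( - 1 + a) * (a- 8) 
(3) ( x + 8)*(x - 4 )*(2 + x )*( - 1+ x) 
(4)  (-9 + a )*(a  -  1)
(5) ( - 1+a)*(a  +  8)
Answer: 2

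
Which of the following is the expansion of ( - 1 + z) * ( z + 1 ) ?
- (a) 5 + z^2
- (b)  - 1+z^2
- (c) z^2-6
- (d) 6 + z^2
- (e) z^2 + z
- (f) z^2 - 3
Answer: b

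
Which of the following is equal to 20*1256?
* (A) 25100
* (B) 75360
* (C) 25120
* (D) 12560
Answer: C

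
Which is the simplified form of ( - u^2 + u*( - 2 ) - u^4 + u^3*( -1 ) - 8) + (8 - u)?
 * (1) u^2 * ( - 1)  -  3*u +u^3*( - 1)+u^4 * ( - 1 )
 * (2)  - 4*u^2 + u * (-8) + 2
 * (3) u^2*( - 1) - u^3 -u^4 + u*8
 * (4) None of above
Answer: 1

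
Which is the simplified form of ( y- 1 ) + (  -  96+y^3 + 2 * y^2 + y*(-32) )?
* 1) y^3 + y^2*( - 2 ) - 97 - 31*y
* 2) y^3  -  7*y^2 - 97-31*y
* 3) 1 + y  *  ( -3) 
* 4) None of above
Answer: 4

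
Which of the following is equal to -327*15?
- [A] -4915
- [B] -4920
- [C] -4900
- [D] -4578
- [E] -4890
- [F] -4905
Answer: F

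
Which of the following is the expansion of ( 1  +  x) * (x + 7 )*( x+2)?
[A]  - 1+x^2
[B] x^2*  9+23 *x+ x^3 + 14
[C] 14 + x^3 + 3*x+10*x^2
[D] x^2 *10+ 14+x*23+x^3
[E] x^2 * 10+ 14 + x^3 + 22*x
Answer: D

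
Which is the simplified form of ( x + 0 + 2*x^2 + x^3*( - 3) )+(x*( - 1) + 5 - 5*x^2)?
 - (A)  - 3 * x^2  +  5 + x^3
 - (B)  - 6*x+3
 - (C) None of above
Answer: C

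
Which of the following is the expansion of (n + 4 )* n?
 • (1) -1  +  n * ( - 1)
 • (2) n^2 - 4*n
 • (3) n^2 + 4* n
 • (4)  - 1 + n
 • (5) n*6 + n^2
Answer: 3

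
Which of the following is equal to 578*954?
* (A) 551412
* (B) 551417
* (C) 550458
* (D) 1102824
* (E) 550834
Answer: A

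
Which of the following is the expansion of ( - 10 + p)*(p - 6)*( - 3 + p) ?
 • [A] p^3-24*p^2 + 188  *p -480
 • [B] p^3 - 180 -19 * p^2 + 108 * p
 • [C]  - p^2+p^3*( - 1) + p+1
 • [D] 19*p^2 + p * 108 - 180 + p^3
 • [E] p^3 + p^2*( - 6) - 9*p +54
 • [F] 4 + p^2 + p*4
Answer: B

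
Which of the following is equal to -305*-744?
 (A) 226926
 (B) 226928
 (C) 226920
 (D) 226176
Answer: C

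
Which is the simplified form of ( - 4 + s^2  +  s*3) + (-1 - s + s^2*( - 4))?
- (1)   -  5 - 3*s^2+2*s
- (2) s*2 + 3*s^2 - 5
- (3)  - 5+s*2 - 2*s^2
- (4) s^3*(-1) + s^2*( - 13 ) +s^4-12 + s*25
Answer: 1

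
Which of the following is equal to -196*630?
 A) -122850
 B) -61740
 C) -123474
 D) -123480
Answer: D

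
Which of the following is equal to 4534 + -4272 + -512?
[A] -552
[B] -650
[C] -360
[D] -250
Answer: D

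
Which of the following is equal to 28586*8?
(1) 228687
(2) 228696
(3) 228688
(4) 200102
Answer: 3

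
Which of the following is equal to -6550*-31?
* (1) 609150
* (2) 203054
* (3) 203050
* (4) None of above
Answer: 3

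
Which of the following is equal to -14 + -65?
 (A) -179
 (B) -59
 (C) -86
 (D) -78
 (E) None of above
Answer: E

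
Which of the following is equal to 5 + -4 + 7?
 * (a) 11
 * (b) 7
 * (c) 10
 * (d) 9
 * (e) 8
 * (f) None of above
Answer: e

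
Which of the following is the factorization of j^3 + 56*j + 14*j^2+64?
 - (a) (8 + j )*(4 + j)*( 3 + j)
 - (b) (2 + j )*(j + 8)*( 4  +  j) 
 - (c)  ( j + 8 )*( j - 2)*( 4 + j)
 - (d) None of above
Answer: b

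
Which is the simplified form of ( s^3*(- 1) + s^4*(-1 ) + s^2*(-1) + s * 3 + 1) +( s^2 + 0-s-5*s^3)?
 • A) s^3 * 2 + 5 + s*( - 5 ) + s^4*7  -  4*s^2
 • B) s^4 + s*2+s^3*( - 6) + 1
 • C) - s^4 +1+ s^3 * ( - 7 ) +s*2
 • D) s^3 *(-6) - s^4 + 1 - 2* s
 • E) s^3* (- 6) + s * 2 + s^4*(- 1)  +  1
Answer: E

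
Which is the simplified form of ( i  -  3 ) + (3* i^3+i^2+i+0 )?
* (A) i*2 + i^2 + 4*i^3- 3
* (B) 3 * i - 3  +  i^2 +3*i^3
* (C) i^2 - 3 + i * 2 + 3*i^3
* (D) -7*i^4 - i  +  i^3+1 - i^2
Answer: C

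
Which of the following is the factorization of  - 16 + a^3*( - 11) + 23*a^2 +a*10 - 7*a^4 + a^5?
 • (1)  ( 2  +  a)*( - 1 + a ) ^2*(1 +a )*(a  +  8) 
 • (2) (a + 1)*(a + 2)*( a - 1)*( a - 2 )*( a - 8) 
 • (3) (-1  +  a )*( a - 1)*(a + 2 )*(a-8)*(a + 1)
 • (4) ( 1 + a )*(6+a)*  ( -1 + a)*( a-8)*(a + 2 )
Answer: 3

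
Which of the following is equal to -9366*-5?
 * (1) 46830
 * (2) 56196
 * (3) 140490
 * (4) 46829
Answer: 1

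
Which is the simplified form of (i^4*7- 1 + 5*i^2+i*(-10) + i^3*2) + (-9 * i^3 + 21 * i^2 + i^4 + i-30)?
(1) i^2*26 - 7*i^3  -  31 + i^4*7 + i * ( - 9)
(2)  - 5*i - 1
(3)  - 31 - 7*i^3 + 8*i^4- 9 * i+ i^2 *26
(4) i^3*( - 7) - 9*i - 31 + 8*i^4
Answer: 3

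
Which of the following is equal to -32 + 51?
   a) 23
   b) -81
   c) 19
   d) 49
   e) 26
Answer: c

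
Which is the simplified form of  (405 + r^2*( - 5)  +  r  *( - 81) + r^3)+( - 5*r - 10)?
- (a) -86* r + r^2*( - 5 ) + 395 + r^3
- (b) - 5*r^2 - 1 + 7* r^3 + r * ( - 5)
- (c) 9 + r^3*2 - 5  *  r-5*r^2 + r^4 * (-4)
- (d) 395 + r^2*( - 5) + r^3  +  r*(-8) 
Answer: a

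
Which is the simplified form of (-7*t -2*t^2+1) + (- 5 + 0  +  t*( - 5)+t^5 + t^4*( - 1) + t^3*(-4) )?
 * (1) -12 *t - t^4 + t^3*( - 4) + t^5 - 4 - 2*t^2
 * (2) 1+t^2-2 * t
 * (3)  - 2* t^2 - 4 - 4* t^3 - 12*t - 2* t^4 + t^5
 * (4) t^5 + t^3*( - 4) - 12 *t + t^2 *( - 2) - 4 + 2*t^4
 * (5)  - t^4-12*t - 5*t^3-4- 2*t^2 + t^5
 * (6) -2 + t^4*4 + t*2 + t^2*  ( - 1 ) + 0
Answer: 1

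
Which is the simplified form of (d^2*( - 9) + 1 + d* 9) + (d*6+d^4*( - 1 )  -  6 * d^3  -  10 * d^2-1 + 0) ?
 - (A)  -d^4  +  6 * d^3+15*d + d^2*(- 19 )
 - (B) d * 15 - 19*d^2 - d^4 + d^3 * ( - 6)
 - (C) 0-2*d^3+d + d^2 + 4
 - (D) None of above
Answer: B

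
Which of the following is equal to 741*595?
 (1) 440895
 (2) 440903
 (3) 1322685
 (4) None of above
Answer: 1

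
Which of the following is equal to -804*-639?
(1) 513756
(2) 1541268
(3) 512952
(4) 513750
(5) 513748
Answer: 1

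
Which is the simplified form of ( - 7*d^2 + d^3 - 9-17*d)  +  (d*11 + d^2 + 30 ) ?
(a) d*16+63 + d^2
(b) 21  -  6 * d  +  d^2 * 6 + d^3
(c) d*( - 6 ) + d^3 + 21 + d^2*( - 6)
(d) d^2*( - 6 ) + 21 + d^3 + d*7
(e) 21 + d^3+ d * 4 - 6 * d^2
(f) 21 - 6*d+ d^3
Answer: c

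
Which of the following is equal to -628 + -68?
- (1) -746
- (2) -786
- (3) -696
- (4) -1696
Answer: 3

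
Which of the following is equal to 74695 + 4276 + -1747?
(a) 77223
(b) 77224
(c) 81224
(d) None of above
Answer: b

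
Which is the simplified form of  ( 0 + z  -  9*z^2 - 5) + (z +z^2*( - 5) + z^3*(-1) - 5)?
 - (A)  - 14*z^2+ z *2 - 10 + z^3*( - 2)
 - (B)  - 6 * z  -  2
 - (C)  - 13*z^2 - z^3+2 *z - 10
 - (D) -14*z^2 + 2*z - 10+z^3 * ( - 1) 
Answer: D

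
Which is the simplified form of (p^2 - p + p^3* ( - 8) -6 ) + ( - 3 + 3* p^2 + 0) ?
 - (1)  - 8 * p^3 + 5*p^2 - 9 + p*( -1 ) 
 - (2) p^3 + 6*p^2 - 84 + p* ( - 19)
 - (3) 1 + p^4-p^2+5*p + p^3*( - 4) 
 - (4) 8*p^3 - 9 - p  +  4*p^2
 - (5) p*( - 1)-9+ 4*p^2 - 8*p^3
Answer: 5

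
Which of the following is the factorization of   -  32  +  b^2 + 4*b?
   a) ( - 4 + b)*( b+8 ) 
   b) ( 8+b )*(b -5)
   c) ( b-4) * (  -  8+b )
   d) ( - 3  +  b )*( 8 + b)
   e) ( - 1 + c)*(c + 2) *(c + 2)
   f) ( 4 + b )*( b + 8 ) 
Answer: a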